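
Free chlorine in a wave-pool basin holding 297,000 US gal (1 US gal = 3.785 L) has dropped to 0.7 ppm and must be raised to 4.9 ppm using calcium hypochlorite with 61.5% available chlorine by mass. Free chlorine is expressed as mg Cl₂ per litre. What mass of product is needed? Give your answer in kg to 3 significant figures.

7.68 kg

Volume: 297,000 US gal × 3.785 L/gal = 1,124,145 L.
Chlorine deficit: 4.9 − 0.7 = 4.2 ppm = 4.2 mg/L as Cl₂.
Cl₂ equivalent needed: 4.2 mg/L × 1,124,145 L = 4,721,000 mg = 4721 g.
Product at 61.5% available chlorine: 4721 / 0.615 = 7677 g.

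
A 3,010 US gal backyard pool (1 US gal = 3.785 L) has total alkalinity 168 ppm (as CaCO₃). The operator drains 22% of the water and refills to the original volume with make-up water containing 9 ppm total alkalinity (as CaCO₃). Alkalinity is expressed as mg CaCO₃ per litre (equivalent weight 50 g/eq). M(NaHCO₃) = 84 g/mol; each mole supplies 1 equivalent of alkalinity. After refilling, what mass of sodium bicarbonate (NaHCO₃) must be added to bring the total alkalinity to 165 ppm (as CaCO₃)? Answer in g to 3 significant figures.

612 g

Volume: 3,010 US gal × 3.785 L/gal = 11,393 L.
After draining 22% and refilling: 168 × 0.78 + 9 × 0.22 = 133.02 ppm.
Deficit to target: 165 − 133.02 = 31.98 mg/L.
As CaCO₃: 31.98 mg/L × 11,393 L = 364.3 g; ÷ 50 g/eq ÷ 1 = 7.287 mol NaHCO₃.
Mass: 7.287 × 84 = 612.1 g.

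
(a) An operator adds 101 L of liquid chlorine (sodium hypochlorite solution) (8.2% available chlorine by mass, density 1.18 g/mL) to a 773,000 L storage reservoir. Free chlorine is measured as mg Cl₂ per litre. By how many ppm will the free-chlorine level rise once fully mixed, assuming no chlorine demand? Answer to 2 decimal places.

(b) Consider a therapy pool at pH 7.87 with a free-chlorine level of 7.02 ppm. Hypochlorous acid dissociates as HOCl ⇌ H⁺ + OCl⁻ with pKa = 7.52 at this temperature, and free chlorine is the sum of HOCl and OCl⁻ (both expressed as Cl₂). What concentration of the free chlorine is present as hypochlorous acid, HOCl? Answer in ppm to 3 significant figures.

(a) 12.64 ppm; (b) 2.17 ppm

(a) Mass of solution: 101 L × 1000 mL/L × 1.18 g/mL = 119,200 g.
(a) Available chlorine delivered: 119,200 g × 0.082 = 9773 g as Cl₂.
(a) Concentration rise: 9773 g / 773,000 L = 12.64 mg/L = 12.64 ppm.

(b) [OCl⁻]/[HOCl] = 10^(pH − pKa) = 10^(7.87 − 7.52) = 10^0.35 = 2.239.
(b) Fraction as HOCl = 1 / (1 + 2.239) = 0.3088.
(b) HOCl = 0.3088 × 7.02 ppm = 2.168 ppm.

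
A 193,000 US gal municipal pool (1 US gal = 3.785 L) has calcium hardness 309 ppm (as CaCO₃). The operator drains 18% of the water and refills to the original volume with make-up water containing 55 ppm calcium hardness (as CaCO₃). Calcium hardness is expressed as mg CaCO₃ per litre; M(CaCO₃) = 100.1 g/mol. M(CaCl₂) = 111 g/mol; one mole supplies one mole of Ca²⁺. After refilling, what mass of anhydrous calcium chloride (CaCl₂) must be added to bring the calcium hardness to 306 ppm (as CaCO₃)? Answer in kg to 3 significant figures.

34.6 kg

Volume: 193,000 US gal × 3.785 L/gal = 730,505 L.
After draining 18% and refilling: 309 × 0.82 + 55 × 0.18 = 263.28 ppm.
Deficit to target: 306 − 263.28 = 42.72 mg/L.
As CaCO₃: 42.72 mg/L × 730,505 L = 31,210 g; ÷ 100.1 = 311.8 mol Ca²⁺.
Mass: 311.8 × 111 = 34,610 g.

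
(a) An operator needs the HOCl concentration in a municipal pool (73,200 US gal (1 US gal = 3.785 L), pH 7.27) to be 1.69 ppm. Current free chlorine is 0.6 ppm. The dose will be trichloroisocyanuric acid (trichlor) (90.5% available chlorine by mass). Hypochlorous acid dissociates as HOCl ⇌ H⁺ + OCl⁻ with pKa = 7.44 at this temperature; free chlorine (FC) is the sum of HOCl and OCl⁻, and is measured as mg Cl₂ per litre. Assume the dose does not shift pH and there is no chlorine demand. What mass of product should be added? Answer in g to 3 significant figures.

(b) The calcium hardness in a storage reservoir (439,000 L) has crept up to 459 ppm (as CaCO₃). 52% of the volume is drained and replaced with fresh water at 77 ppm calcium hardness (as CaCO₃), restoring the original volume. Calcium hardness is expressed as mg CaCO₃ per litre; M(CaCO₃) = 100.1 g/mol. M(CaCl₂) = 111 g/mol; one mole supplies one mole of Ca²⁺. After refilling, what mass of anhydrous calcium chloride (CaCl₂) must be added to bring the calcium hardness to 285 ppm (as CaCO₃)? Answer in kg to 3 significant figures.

(a) 683 g; (b) 12.0 kg

(a) Volume: 73,200 US gal × 3.785 L/gal = 277,062 L.
(a) [OCl⁻]/[HOCl] = 10^(pH − pKa) = 10^(7.27 − 7.44) = 0.6761; fraction as HOCl = 1/(1 + 0.6761) = 0.5966.
(a) Free chlorine required for 1.69 ppm HOCl: 1.69 / 0.5966 = 2.833 ppm.
(a) FC to add: 2.833 − 0.6 = 2.233 mg/L as Cl₂.
(a) Cl₂ equivalent: 2.233 mg/L × 277,062 L = 618.6 g.
(a) Product at 90.5% available Cl: 618.6 / 0.905 = 683.5 g.

(b) After draining 52% and refilling: 459 × 0.48 + 77 × 0.52 = 260.36 ppm.
(b) Deficit to target: 285 − 260.36 = 24.64 mg/L.
(b) As CaCO₃: 24.64 mg/L × 439,000 L = 10,820 g; ÷ 100.1 = 108.1 mol Ca²⁺.
(b) Mass: 108.1 × 111 = 11,990 g.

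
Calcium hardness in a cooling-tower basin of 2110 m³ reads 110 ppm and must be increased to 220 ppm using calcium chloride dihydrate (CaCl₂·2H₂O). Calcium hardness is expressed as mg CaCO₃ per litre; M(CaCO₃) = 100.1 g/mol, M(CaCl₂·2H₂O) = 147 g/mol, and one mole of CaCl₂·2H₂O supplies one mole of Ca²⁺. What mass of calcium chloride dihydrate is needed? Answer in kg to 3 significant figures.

341 kg

Volume: 2110 m³ = 2,110,000 L.
Hardness to add: (220 − 110) = 110 mg/L as CaCO₃ × 2,110,000 L = 232,100 g as CaCO₃.
Moles of Ca²⁺ (1 mol Ca²⁺ ≡ 1 mol CaCO₃): 232,100 / 100.1 g/mol = 2319 mol.
Mass of CaCl₂·2H₂O: 2319 × 147 = 340,800 g.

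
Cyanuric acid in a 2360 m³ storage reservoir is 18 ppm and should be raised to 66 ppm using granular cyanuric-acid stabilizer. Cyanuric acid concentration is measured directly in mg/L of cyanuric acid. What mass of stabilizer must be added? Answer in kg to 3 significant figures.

Volume: 2360 m³ = 2,360,000 L.
CYA to add: (66 − 18) = 48 mg/L × 2,360,000 L = 113,300 g cyanuric acid.

113 kg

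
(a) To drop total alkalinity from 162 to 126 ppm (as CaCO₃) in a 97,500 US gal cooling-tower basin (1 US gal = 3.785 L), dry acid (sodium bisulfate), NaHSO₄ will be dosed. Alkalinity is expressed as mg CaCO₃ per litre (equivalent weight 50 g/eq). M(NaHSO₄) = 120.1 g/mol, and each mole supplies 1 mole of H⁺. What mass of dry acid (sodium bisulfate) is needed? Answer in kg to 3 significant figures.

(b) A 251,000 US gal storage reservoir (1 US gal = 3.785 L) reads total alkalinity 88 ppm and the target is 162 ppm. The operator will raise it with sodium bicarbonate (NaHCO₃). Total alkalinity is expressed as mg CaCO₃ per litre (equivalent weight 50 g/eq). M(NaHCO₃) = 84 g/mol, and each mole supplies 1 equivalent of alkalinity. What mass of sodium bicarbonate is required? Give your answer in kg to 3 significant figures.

(a) Volume: 97,500 US gal × 3.785 L/gal = 369,038 L.
(a) Alkalinity to neutralize: (162 − 126) = 36 mg/L as CaCO₃ × 369,038 L = 13,290 g as CaCO₃.
(a) Equivalents of H⁺ required: 13,290 ÷ 50 g/eq = 265.7 eq = 265.7 mol NaHSO₄.
(a) Mass of NaHSO₄: 265.7 × 120.1 = 31,910 g.

(b) Volume: 251,000 US gal × 3.785 L/gal = 950,035 L.
(b) Alkalinity to add: (162 − 88) = 74 mg/L as CaCO₃ × 950,035 L = 70,300 g as CaCO₃.
(b) Equivalents: 70,300 g ÷ 50 g/eq = 1406 eq.
(b) NaHCO₃ supplies 1 eq per mole → 1406 mol.
(b) Mass: 1406 mol × 84 g/mol = 118,100 g.

(a) 31.9 kg; (b) 118 kg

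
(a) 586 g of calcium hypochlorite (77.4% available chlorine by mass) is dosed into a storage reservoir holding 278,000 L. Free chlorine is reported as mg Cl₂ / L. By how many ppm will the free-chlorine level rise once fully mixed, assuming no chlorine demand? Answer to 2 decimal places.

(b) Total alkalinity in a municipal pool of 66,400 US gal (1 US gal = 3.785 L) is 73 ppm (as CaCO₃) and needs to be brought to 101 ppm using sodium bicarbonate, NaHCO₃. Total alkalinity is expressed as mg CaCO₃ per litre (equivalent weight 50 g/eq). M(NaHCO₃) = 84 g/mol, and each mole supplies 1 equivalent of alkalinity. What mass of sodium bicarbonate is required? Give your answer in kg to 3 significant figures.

(a) Available chlorine delivered: 586 g × 0.774 = 453.6 g as Cl₂.
(a) Concentration rise: 453.6 g / 278,000 L = 1.632 mg/L = 1.63 ppm.

(b) Volume: 66,400 US gal × 3.785 L/gal = 251,324 L.
(b) Alkalinity to add: (101 − 73) = 28 mg/L as CaCO₃ × 251,324 L = 7037 g as CaCO₃.
(b) Equivalents: 7037 g ÷ 50 g/eq = 140.7 eq.
(b) NaHCO₃ supplies 1 eq per mole → 140.7 mol.
(b) Mass: 140.7 mol × 84 g/mol = 11,820 g.

(a) 1.63 ppm; (b) 11.8 kg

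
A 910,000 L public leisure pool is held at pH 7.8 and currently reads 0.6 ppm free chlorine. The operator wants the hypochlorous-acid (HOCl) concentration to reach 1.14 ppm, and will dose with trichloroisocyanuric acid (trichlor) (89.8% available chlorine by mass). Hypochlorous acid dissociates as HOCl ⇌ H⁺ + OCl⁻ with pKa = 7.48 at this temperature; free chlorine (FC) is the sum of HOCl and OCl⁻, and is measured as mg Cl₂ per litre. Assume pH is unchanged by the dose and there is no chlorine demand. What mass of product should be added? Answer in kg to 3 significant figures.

[OCl⁻]/[HOCl] = 10^(pH − pKa) = 10^(7.8 − 7.48) = 2.089; fraction as HOCl = 1/(1 + 2.089) = 0.3237.
Free chlorine required for 1.14 ppm HOCl: 1.14 / 0.3237 = 3.522 ppm.
FC to add: 3.522 − 0.6 = 2.922 mg/L as Cl₂.
Cl₂ equivalent: 2.922 mg/L × 910,000 L = 2659 g.
Product at 89.8% available Cl: 2659 / 0.898 = 2961 g.

2.96 kg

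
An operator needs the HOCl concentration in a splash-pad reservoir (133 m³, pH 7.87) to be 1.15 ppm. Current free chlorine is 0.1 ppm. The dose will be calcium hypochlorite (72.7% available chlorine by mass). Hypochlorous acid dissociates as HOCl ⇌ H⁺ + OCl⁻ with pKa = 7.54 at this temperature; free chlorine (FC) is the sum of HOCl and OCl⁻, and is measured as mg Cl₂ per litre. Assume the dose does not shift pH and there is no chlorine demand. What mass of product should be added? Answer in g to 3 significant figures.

Volume: 133 m³ = 133,000 L.
[OCl⁻]/[HOCl] = 10^(pH − pKa) = 10^(7.87 − 7.54) = 2.138; fraction as HOCl = 1/(1 + 2.138) = 0.3187.
Free chlorine required for 1.15 ppm HOCl: 1.15 / 0.3187 = 3.609 ppm.
FC to add: 3.609 − 0.1 = 3.509 mg/L as Cl₂.
Cl₂ equivalent: 3.509 mg/L × 133,000 L = 466.7 g.
Product at 72.7% available Cl: 466.7 / 0.727 = 641.9 g.

642 g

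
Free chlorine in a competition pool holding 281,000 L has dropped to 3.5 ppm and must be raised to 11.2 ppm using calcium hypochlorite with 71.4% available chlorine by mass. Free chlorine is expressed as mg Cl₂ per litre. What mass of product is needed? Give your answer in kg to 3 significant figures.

3.03 kg

Chlorine deficit: 11.2 − 3.5 = 7.7 ppm = 7.7 mg/L as Cl₂.
Cl₂ equivalent needed: 7.7 mg/L × 281,000 L = 2,164,000 mg = 2164 g.
Product at 71.4% available chlorine: 2164 / 0.714 = 3030 g.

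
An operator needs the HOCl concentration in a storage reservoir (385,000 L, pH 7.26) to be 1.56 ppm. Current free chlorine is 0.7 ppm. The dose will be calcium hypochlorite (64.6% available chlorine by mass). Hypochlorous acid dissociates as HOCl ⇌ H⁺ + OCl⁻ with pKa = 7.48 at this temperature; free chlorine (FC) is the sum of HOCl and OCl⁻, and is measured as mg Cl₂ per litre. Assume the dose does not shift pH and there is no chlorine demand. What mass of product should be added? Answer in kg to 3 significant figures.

1.07 kg

[OCl⁻]/[HOCl] = 10^(pH − pKa) = 10^(7.26 − 7.48) = 0.6026; fraction as HOCl = 1/(1 + 0.6026) = 0.624.
Free chlorine required for 1.56 ppm HOCl: 1.56 / 0.624 = 2.5 ppm.
FC to add: 2.5 − 0.7 = 1.8 mg/L as Cl₂.
Cl₂ equivalent: 1.8 mg/L × 385,000 L = 693 g.
Product at 64.6% available Cl: 693 / 0.646 = 1073 g.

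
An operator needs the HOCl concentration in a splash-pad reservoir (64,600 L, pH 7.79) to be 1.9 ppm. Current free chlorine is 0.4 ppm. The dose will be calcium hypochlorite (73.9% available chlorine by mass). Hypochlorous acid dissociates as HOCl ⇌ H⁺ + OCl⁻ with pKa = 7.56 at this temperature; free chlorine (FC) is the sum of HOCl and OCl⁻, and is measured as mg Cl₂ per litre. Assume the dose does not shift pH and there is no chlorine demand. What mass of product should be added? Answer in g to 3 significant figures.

413 g

[OCl⁻]/[HOCl] = 10^(pH − pKa) = 10^(7.79 − 7.56) = 1.698; fraction as HOCl = 1/(1 + 1.698) = 0.3706.
Free chlorine required for 1.9 ppm HOCl: 1.9 / 0.3706 = 5.127 ppm.
FC to add: 5.127 − 0.4 = 4.727 mg/L as Cl₂.
Cl₂ equivalent: 4.727 mg/L × 64,600 L = 305.3 g.
Product at 73.9% available Cl: 305.3 / 0.739 = 413.2 g.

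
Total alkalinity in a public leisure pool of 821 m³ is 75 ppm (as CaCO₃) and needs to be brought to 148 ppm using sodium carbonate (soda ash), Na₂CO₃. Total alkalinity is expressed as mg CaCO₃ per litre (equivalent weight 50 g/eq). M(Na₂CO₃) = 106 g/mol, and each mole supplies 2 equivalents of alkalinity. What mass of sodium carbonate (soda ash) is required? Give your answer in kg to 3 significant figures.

63.5 kg

Volume: 821 m³ = 821,000 L.
Alkalinity to add: (148 − 75) = 73 mg/L as CaCO₃ × 821,000 L = 59,930 g as CaCO₃.
Equivalents: 59,930 g ÷ 50 g/eq = 1199 eq.
Each mole of Na₂CO₃ supplies 2 eq, so 1199 / 2 = 599.3 mol.
Mass: 599.3 mol × 106 g/mol = 63,530 g.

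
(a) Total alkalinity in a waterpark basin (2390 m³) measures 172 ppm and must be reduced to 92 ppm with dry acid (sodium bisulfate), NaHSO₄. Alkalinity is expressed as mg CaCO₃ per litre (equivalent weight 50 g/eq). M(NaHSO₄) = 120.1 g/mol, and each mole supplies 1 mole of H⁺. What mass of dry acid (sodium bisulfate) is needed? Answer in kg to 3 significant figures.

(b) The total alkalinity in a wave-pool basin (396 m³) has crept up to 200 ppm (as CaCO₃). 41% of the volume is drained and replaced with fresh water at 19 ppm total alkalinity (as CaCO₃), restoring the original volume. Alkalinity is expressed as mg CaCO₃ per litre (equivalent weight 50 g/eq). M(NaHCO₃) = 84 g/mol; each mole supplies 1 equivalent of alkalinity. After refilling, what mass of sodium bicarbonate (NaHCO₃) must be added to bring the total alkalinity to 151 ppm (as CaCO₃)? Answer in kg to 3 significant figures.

(a) Volume: 2390 m³ = 2,390,000 L.
(a) Alkalinity to neutralize: (172 − 92) = 80 mg/L as CaCO₃ × 2,390,000 L = 191,200 g as CaCO₃.
(a) Equivalents of H⁺ required: 191,200 ÷ 50 g/eq = 3824 eq = 3824 mol NaHSO₄.
(a) Mass of NaHSO₄: 3824 × 120.1 = 459,300 g.

(b) Volume: 396 m³ = 396,000 L.
(b) After draining 41% and refilling: 200 × 0.59 + 19 × 0.41 = 125.79 ppm.
(b) Deficit to target: 151 − 125.79 = 25.21 mg/L.
(b) As CaCO₃: 25.21 mg/L × 396,000 L = 9983 g; ÷ 50 g/eq ÷ 1 = 199.7 mol NaHCO₃.
(b) Mass: 199.7 × 84 = 16,770 g.

(a) 459 kg; (b) 16.8 kg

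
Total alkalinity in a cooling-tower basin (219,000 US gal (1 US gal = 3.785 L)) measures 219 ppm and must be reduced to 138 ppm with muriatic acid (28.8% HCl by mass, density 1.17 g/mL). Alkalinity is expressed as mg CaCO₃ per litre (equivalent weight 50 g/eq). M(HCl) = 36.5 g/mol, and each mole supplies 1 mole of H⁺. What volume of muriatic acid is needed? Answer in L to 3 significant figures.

Volume: 219,000 US gal × 3.785 L/gal = 828,915 L.
Alkalinity to neutralize: (219 − 138) = 81 mg/L as CaCO₃ × 828,915 L = 67,140 g as CaCO₃.
Equivalents of H⁺ required: 67,140 ÷ 50 g/eq = 1343 eq = 1343 mol HCl.
Mass of HCl: 1343 × 36.5 = 49,010 g.
Mass of 28.8% solution: 49,010 / 0.288 = 170,200 g.
Volume: 170,200 g ÷ 1.17 g/mL = 145,500 mL.

145 L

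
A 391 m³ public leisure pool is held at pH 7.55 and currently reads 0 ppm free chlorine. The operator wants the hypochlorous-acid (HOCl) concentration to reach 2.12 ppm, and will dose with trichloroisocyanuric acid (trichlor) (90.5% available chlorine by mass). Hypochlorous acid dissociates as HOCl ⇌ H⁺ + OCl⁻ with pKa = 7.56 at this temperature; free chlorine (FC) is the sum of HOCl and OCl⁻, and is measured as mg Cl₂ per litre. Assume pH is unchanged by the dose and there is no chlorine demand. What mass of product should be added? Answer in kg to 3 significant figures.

Volume: 391 m³ = 391,000 L.
[OCl⁻]/[HOCl] = 10^(pH − pKa) = 10^(7.55 − 7.56) = 0.9772; fraction as HOCl = 1/(1 + 0.9772) = 0.5058.
Free chlorine required for 2.12 ppm HOCl: 2.12 / 0.5058 = 4.192 ppm.
FC to add: 4.192 − 0 = 4.192 mg/L as Cl₂.
Cl₂ equivalent: 4.192 mg/L × 391,000 L = 1639 g.
Product at 90.5% available Cl: 1639 / 0.905 = 1811 g.

1.81 kg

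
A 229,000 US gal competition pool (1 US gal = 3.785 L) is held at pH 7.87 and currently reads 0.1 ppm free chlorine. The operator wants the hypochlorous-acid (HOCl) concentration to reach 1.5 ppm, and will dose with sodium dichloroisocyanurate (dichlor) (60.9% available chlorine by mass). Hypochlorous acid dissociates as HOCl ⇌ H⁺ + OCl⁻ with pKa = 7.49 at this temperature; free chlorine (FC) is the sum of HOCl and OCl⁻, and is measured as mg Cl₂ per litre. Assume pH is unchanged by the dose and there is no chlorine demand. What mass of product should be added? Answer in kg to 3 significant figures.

7.11 kg

Volume: 229,000 US gal × 3.785 L/gal = 866,765 L.
[OCl⁻]/[HOCl] = 10^(pH − pKa) = 10^(7.87 − 7.49) = 2.399; fraction as HOCl = 1/(1 + 2.399) = 0.2942.
Free chlorine required for 1.5 ppm HOCl: 1.5 / 0.2942 = 5.098 ppm.
FC to add: 5.098 − 0.1 = 4.998 mg/L as Cl₂.
Cl₂ equivalent: 4.998 mg/L × 866,765 L = 4332 g.
Product at 60.9% available Cl: 4332 / 0.609 = 7114 g.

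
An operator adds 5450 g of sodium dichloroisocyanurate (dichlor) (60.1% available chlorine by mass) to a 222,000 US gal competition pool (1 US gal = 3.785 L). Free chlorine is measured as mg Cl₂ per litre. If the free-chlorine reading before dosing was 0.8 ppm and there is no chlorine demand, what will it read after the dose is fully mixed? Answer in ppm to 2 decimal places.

Volume: 222,000 US gal × 3.785 L/gal = 840,270 L.
Available chlorine delivered: 5450 g × 0.601 = 3275 g as Cl₂.
Concentration rise: 3275 g / 840,270 L = 3.898 mg/L = 3.90 ppm.
Final FC: 0.8 + 3.90 = 4.70 ppm.

4.70 ppm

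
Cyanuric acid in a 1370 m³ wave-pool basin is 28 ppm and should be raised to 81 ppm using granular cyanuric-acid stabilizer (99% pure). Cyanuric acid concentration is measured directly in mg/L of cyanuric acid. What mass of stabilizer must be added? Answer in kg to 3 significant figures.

73.3 kg

Volume: 1370 m³ = 1,370,000 L.
CYA to add: (81 − 28) = 53 mg/L × 1,370,000 L = 72,610 g cyanuric acid.
At 99% purity: 72,610 / 0.99 = 73,340 g product.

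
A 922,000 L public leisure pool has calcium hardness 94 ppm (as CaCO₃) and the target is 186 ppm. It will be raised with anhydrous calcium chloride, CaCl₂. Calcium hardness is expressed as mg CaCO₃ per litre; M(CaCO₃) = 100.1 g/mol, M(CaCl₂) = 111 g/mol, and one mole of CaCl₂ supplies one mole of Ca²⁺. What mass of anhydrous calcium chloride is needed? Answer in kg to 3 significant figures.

94.1 kg

Hardness to add: (186 − 94) = 92 mg/L as CaCO₃ × 922,000 L = 84,820 g as CaCO₃.
Moles of Ca²⁺ (1 mol Ca²⁺ ≡ 1 mol CaCO₃): 84,820 / 100.1 g/mol = 847.4 mol.
Mass of CaCl₂: 847.4 × 111 = 94,060 g.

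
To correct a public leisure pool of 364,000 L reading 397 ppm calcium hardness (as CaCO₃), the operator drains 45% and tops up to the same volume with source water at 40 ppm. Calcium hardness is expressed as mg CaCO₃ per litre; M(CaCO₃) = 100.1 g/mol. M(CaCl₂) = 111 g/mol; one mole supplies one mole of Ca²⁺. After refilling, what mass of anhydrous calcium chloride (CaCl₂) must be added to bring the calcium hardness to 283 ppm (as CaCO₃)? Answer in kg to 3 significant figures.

After draining 45% and refilling: 397 × 0.55 + 40 × 0.45 = 236.35 ppm.
Deficit to target: 283 − 236.35 = 46.65 mg/L.
As CaCO₃: 46.65 mg/L × 364,000 L = 16,980 g; ÷ 100.1 = 169.6 mol Ca²⁺.
Mass: 169.6 × 111 = 18,830 g.

18.8 kg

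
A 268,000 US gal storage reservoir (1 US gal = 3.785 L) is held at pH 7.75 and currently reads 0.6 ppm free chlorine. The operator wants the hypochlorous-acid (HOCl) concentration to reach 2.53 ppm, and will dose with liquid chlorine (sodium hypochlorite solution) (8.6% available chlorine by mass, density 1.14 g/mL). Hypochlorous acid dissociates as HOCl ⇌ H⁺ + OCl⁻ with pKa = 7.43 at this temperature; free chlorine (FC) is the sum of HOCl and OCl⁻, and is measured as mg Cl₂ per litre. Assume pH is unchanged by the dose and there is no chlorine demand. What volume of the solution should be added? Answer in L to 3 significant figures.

Volume: 268,000 US gal × 3.785 L/gal = 1,014,380 L.
[OCl⁻]/[HOCl] = 10^(pH − pKa) = 10^(7.75 − 7.43) = 2.089; fraction as HOCl = 1/(1 + 2.089) = 0.3237.
Free chlorine required for 2.53 ppm HOCl: 2.53 / 0.3237 = 7.816 ppm.
FC to add: 7.816 − 0.6 = 7.216 mg/L as Cl₂.
Cl₂ equivalent: 7.216 mg/L × 1,014,380 L = 7320 g.
Product at 8.6% available Cl: 7320 / 0.086 = 85,110 g.
Volume: 85,110 g ÷ 1.14 g/mL = 74,660 mL.

74.7 L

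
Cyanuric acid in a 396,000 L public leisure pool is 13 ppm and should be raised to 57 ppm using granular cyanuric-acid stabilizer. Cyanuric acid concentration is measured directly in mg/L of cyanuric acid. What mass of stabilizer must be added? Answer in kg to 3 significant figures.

17.4 kg

CYA to add: (57 − 13) = 44 mg/L × 396,000 L = 17,420 g cyanuric acid.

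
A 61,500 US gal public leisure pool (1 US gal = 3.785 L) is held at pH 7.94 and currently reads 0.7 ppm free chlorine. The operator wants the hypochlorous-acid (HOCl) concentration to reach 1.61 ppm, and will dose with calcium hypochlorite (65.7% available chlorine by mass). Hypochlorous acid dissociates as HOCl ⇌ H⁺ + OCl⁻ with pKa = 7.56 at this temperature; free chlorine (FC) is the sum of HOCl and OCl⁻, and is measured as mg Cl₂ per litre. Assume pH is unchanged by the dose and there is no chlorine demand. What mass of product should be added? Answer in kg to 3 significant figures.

Volume: 61,500 US gal × 3.785 L/gal = 232,778 L.
[OCl⁻]/[HOCl] = 10^(pH − pKa) = 10^(7.94 − 7.56) = 2.399; fraction as HOCl = 1/(1 + 2.399) = 0.2942.
Free chlorine required for 1.61 ppm HOCl: 1.61 / 0.2942 = 5.472 ppm.
FC to add: 5.472 − 0.7 = 4.772 mg/L as Cl₂.
Cl₂ equivalent: 4.772 mg/L × 232,778 L = 1111 g.
Product at 65.7% available Cl: 1111 / 0.657 = 1691 g.

1.69 kg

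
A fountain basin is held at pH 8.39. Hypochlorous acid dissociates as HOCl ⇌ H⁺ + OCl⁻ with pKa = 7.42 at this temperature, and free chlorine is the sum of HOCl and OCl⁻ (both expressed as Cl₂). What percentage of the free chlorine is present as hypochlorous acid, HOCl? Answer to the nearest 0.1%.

9.7%

[OCl⁻]/[HOCl] = 10^(pH − pKa) = 10^(8.39 − 7.42) = 10^0.97 = 9.333.
Fraction as HOCl = 1 / (1 + 9.333) = 0.09678.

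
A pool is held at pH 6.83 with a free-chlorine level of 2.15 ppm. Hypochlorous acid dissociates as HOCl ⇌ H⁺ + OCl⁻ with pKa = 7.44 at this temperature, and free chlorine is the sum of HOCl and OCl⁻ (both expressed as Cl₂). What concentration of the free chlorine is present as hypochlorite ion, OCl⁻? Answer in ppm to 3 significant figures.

[OCl⁻]/[HOCl] = 10^(pH − pKa) = 10^(6.83 − 7.44) = 10^-0.61 = 0.2455.
Fraction as HOCl = 1 / (1 + 0.2455) = 0.8029.
OCl⁻ = (1 − 0.8029) × 2.15 ppm = 0.4237 ppm.

0.424 ppm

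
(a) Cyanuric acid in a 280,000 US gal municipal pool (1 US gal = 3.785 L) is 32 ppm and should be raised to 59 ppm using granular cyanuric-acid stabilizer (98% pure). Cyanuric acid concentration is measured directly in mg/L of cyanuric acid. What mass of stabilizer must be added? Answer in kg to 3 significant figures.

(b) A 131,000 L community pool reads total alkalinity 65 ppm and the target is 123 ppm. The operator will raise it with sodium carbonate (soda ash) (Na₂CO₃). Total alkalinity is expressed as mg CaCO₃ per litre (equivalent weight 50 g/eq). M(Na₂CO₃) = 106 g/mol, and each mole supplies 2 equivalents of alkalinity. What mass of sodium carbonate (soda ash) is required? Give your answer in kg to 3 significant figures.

(a) Volume: 280,000 US gal × 3.785 L/gal = 1,059,800 L.
(a) CYA to add: (59 − 32) = 27 mg/L × 1,059,800 L = 28,610 g cyanuric acid.
(a) At 98% purity: 28,610 / 0.98 = 29,200 g product.

(b) Alkalinity to add: (123 − 65) = 58 mg/L as CaCO₃ × 131,000 L = 7598 g as CaCO₃.
(b) Equivalents: 7598 g ÷ 50 g/eq = 152 eq.
(b) Each mole of Na₂CO₃ supplies 2 eq, so 152 / 2 = 75.98 mol.
(b) Mass: 75.98 mol × 106 g/mol = 8054 g.

(a) 29.2 kg; (b) 8.05 kg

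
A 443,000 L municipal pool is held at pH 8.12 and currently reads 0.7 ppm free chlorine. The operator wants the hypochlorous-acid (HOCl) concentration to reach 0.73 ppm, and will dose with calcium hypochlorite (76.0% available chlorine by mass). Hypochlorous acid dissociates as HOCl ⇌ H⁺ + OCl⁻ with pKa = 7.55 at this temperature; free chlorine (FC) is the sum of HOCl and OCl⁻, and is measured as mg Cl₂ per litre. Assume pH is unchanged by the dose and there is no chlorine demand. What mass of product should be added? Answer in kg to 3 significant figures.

[OCl⁻]/[HOCl] = 10^(pH − pKa) = 10^(8.12 − 7.55) = 3.715; fraction as HOCl = 1/(1 + 3.715) = 0.2121.
Free chlorine required for 0.73 ppm HOCl: 0.73 / 0.2121 = 3.442 ppm.
FC to add: 3.442 − 0.7 = 2.742 mg/L as Cl₂.
Cl₂ equivalent: 2.742 mg/L × 443,000 L = 1215 g.
Product at 76.0% available Cl: 1215 / 0.76 = 1598 g.

1.60 kg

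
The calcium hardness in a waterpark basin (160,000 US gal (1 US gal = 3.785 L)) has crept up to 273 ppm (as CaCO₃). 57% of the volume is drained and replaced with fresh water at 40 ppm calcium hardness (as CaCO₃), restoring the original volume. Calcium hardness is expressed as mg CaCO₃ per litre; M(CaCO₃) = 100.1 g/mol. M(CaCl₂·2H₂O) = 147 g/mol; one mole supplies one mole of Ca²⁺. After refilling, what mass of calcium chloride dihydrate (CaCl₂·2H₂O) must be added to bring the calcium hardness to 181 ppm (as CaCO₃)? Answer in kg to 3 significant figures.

36.3 kg

Volume: 160,000 US gal × 3.785 L/gal = 605,600 L.
After draining 57% and refilling: 273 × 0.43 + 40 × 0.57 = 140.19 ppm.
Deficit to target: 181 − 140.19 = 40.81 mg/L.
As CaCO₃: 40.81 mg/L × 605,600 L = 24,710 g; ÷ 100.1 = 246.9 mol Ca²⁺.
Mass: 246.9 × 147 = 36,290 g.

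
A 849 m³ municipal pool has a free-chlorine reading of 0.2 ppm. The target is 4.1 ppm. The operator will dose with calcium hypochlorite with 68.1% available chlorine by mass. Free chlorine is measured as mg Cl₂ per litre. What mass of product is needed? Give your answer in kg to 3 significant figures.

Volume: 849 m³ = 849,000 L.
Chlorine deficit: 4.1 − 0.2 = 3.9 ppm = 3.9 mg/L as Cl₂.
Cl₂ equivalent needed: 3.9 mg/L × 849,000 L = 3,311,000 mg = 3311 g.
Product at 68.1% available chlorine: 3311 / 0.681 = 4862 g.

4.86 kg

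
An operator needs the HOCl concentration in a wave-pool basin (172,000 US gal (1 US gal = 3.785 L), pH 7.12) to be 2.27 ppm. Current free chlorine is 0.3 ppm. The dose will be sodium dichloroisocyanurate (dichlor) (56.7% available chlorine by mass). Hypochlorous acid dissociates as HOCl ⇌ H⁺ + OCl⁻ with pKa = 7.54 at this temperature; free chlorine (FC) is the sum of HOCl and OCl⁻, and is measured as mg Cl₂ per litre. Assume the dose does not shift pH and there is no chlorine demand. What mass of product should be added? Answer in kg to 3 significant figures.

3.25 kg

Volume: 172,000 US gal × 3.785 L/gal = 651,020 L.
[OCl⁻]/[HOCl] = 10^(pH − pKa) = 10^(7.12 − 7.54) = 0.3802; fraction as HOCl = 1/(1 + 0.3802) = 0.7245.
Free chlorine required for 2.27 ppm HOCl: 2.27 / 0.7245 = 3.133 ppm.
FC to add: 3.133 − 0.3 = 2.833 mg/L as Cl₂.
Cl₂ equivalent: 2.833 mg/L × 651,020 L = 1844 g.
Product at 56.7% available Cl: 1844 / 0.567 = 3253 g.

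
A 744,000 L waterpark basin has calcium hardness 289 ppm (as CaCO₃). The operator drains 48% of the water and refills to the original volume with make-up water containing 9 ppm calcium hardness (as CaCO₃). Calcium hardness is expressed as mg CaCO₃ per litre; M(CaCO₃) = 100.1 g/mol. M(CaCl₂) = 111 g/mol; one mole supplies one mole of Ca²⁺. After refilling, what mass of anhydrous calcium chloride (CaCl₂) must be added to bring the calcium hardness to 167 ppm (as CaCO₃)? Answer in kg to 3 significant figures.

After draining 48% and refilling: 289 × 0.52 + 9 × 0.48 = 154.6 ppm.
Deficit to target: 167 − 154.6 = 12.4 mg/L.
As CaCO₃: 12.4 mg/L × 744,000 L = 9226 g; ÷ 100.1 = 92.16 mol Ca²⁺.
Mass: 92.16 × 111 = 10,230 g.

10.2 kg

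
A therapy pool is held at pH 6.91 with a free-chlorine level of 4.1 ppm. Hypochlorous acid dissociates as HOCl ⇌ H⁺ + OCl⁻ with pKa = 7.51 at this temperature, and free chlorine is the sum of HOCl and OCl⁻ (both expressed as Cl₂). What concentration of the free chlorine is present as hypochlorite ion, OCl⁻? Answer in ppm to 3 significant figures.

0.823 ppm

[OCl⁻]/[HOCl] = 10^(pH − pKa) = 10^(6.91 − 7.51) = 10^-0.60 = 0.2512.
Fraction as HOCl = 1 / (1 + 0.2512) = 0.7992.
OCl⁻ = (1 − 0.7992) × 4.1 ppm = 0.8231 ppm.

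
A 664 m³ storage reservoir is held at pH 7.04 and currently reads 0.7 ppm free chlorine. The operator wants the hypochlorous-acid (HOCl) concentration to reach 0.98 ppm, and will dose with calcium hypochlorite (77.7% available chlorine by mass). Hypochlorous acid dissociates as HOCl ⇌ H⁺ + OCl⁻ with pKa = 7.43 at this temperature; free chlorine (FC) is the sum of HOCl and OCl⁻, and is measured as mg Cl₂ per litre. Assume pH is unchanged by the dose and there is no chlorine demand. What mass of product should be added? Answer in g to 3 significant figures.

580 g

Volume: 664 m³ = 664,000 L.
[OCl⁻]/[HOCl] = 10^(pH − pKa) = 10^(7.04 − 7.43) = 0.4074; fraction as HOCl = 1/(1 + 0.4074) = 0.7105.
Free chlorine required for 0.98 ppm HOCl: 0.98 / 0.7105 = 1.379 ppm.
FC to add: 1.379 − 0.7 = 0.6792 mg/L as Cl₂.
Cl₂ equivalent: 0.6792 mg/L × 664,000 L = 451 g.
Product at 77.7% available Cl: 451 / 0.777 = 580.5 g.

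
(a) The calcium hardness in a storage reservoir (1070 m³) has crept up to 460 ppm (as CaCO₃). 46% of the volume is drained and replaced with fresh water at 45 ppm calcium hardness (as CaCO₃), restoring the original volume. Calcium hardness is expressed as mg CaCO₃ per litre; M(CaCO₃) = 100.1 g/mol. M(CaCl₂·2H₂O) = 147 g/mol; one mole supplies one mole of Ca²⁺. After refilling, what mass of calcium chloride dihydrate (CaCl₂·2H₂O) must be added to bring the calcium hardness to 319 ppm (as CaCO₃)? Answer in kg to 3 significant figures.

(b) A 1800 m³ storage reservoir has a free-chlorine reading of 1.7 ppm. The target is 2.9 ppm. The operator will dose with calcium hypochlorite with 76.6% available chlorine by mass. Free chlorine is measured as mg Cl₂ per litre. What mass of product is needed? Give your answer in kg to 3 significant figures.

(a) Volume: 1070 m³ = 1,070,000 L.
(a) After draining 46% and refilling: 460 × 0.54 + 45 × 0.46 = 269.1 ppm.
(a) Deficit to target: 319 − 269.1 = 49.9 mg/L.
(a) As CaCO₃: 49.9 mg/L × 1,070,000 L = 53,390 g; ÷ 100.1 = 533.4 mol Ca²⁺.
(a) Mass: 533.4 × 147 = 78,410 g.

(b) Volume: 1800 m³ = 1,800,000 L.
(b) Chlorine deficit: 2.9 − 1.7 = 1.2 ppm = 1.2 mg/L as Cl₂.
(b) Cl₂ equivalent needed: 1.2 mg/L × 1,800,000 L = 2,160,000 mg = 2160 g.
(b) Product at 76.6% available chlorine: 2160 / 0.766 = 2820 g.

(a) 78.4 kg; (b) 2.82 kg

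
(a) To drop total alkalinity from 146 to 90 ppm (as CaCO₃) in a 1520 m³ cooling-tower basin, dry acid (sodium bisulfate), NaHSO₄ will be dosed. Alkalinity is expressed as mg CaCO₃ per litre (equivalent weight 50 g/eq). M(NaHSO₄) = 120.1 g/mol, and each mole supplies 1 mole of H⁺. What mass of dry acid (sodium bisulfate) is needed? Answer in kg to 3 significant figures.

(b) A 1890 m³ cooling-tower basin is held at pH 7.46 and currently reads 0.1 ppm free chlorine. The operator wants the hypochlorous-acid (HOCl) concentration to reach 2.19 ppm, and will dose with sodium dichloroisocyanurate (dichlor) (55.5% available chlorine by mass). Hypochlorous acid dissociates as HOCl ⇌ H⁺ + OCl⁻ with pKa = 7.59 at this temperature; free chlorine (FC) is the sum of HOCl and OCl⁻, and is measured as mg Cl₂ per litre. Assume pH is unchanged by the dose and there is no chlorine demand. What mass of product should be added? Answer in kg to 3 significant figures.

(a) Volume: 1520 m³ = 1,520,000 L.
(a) Alkalinity to neutralize: (146 − 90) = 56 mg/L as CaCO₃ × 1,520,000 L = 85,120 g as CaCO₃.
(a) Equivalents of H⁺ required: 85,120 ÷ 50 g/eq = 1702 eq = 1702 mol NaHSO₄.
(a) Mass of NaHSO₄: 1702 × 120.1 = 204,500 g.

(b) Volume: 1890 m³ = 1,890,000 L.
(b) [OCl⁻]/[HOCl] = 10^(pH − pKa) = 10^(7.46 − 7.59) = 0.7413; fraction as HOCl = 1/(1 + 0.7413) = 0.5743.
(b) Free chlorine required for 2.19 ppm HOCl: 2.19 / 0.5743 = 3.813 ppm.
(b) FC to add: 3.813 − 0.1 = 3.713 mg/L as Cl₂.
(b) Cl₂ equivalent: 3.713 mg/L × 1,890,000 L = 7018 g.
(b) Product at 55.5% available Cl: 7018 / 0.555 = 12,650 g.

(a) 204 kg; (b) 12.6 kg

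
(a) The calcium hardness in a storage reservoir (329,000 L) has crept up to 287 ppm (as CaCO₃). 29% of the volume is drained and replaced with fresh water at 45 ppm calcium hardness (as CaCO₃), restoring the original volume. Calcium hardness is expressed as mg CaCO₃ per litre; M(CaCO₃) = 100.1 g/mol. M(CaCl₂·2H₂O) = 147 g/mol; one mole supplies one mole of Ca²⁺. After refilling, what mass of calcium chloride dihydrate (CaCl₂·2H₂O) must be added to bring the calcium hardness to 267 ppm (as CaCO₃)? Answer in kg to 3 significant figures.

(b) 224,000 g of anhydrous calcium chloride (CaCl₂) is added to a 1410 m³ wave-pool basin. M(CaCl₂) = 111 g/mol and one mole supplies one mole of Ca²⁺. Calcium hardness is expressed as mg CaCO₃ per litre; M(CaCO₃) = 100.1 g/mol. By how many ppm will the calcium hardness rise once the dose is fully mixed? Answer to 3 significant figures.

(a) After draining 29% and refilling: 287 × 0.71 + 45 × 0.29 = 216.82 ppm.
(a) Deficit to target: 267 − 216.82 = 50.18 mg/L.
(a) As CaCO₃: 50.18 mg/L × 329,000 L = 16,510 g; ÷ 100.1 = 164.9 mol Ca²⁺.
(a) Mass: 164.9 × 147 = 24,240 g.

(b) Volume: 1410 m³ = 1,410,000 L.
(b) Moles of Ca²⁺: 224,000 g ÷ 111 g/mol = 2018 mol.
(b) As CaCO₃: 2018 mol × 100.1 g/mol = 202,000 g.
(b) Rise: 202,000 g / 1,410,000 L × 1000 = 143.3 mg/L.

(a) 24.2 kg; (b) 143 ppm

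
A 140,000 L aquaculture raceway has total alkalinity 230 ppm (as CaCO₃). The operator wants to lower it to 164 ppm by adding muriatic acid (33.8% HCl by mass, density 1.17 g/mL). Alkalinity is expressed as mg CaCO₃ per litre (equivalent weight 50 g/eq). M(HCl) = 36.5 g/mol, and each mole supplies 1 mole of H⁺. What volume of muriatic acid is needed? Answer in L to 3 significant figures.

17.1 L

Alkalinity to neutralize: (230 − 164) = 66 mg/L as CaCO₃ × 140,000 L = 9240 g as CaCO₃.
Equivalents of H⁺ required: 9240 ÷ 50 g/eq = 184.8 eq = 184.8 mol HCl.
Mass of HCl: 184.8 × 36.5 = 6745 g.
Mass of 33.8% solution: 6745 / 0.338 = 19,960 g.
Volume: 19,960 g ÷ 1.17 g/mL = 17,060 mL.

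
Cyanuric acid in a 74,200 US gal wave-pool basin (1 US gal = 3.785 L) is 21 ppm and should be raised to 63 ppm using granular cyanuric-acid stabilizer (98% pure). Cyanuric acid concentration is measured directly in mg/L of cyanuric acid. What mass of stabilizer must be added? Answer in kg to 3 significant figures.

12.0 kg

Volume: 74,200 US gal × 3.785 L/gal = 280,847 L.
CYA to add: (63 − 21) = 42 mg/L × 280,847 L = 11,800 g cyanuric acid.
At 98% purity: 11,800 / 0.98 = 12,040 g product.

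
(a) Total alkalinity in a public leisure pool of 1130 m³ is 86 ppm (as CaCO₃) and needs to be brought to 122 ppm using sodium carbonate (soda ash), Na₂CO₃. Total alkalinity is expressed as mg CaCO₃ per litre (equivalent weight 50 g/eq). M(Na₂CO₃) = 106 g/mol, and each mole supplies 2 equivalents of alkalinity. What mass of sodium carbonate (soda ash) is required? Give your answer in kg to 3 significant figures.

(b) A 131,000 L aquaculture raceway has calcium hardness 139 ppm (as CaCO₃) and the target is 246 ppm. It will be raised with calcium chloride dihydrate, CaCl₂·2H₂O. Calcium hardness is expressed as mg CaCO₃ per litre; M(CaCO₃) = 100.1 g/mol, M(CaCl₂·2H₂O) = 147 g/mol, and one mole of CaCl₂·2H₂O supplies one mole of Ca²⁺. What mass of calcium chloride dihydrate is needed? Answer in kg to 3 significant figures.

(a) Volume: 1130 m³ = 1,130,000 L.
(a) Alkalinity to add: (122 − 86) = 36 mg/L as CaCO₃ × 1,130,000 L = 40,680 g as CaCO₃.
(a) Equivalents: 40,680 g ÷ 50 g/eq = 813.6 eq.
(a) Each mole of Na₂CO₃ supplies 2 eq, so 813.6 / 2 = 406.8 mol.
(a) Mass: 406.8 mol × 106 g/mol = 43,120 g.

(b) Hardness to add: (246 − 139) = 107 mg/L as CaCO₃ × 131,000 L = 14,020 g as CaCO₃.
(b) Moles of Ca²⁺ (1 mol Ca²⁺ ≡ 1 mol CaCO₃): 14,020 / 100.1 g/mol = 140 mol.
(b) Mass of CaCl₂·2H₂O: 140 × 147 = 20,580 g.

(a) 43.1 kg; (b) 20.6 kg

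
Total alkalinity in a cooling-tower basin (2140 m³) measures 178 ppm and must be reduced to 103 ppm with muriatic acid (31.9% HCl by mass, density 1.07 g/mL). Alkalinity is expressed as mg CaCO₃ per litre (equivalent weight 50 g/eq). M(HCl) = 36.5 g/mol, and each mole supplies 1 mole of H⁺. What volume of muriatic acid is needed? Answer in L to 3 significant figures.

343 L

Volume: 2140 m³ = 2,140,000 L.
Alkalinity to neutralize: (178 − 103) = 75 mg/L as CaCO₃ × 2,140,000 L = 160,500 g as CaCO₃.
Equivalents of H⁺ required: 160,500 ÷ 50 g/eq = 3210 eq = 3210 mol HCl.
Mass of HCl: 3210 × 36.5 = 117,200 g.
Mass of 31.9% solution: 117,200 / 0.319 = 367,300 g.
Volume: 367,300 g ÷ 1.07 g/mL = 343,300 mL.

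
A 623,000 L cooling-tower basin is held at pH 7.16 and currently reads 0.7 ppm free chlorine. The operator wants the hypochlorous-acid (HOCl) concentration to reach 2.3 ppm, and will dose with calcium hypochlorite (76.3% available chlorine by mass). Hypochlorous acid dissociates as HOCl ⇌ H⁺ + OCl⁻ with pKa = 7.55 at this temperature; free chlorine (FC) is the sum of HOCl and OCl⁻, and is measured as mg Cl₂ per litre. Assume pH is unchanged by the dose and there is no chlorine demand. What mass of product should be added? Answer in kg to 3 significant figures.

[OCl⁻]/[HOCl] = 10^(pH − pKa) = 10^(7.16 − 7.55) = 0.4074; fraction as HOCl = 1/(1 + 0.4074) = 0.7105.
Free chlorine required for 2.3 ppm HOCl: 2.3 / 0.7105 = 3.237 ppm.
FC to add: 3.237 − 0.7 = 2.537 mg/L as Cl₂.
Cl₂ equivalent: 2.537 mg/L × 623,000 L = 1581 g.
Product at 76.3% available Cl: 1581 / 0.763 = 2071 g.

2.07 kg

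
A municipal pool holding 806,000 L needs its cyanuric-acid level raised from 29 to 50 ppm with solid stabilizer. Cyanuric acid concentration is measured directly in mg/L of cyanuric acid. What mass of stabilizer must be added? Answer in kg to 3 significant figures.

16.9 kg

CYA to add: (50 − 29) = 21 mg/L × 806,000 L = 16,930 g cyanuric acid.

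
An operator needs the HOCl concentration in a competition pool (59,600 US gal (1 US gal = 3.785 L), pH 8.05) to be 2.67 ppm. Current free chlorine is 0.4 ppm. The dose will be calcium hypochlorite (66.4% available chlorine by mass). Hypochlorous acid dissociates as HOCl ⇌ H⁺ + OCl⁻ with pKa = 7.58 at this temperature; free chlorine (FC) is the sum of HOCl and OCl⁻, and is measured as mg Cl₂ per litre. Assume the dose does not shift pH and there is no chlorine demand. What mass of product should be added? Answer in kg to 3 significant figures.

3.45 kg

Volume: 59,600 US gal × 3.785 L/gal = 225,586 L.
[OCl⁻]/[HOCl] = 10^(pH − pKa) = 10^(8.05 − 7.58) = 2.951; fraction as HOCl = 1/(1 + 2.951) = 0.2531.
Free chlorine required for 2.67 ppm HOCl: 2.67 / 0.2531 = 10.55 ppm.
FC to add: 10.55 − 0.4 = 10.15 mg/L as Cl₂.
Cl₂ equivalent: 10.15 mg/L × 225,586 L = 2290 g.
Product at 66.4% available Cl: 2290 / 0.664 = 3448 g.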